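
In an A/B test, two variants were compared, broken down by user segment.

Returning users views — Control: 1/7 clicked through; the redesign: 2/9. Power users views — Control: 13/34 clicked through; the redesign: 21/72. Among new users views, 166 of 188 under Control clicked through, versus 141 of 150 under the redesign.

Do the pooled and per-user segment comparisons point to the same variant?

Returning users: Control 1/7 = 14.3%, the redesign 2/9 = 22.2% → the redesign
Power users: Control 13/34 = 38.2%, the redesign 21/72 = 29.2% → Control
New users: Control 166/188 = 88.3%, the redesign 141/150 = 94.0% → the redesign
Overall: Control 180/229 = 78.6%, the redesign 164/231 = 71.0% → Control
Neither sweeps: Control wins 1 of 3 groups, the redesign wins 2. Control wins overall but not every group — no Simpson reversal.

No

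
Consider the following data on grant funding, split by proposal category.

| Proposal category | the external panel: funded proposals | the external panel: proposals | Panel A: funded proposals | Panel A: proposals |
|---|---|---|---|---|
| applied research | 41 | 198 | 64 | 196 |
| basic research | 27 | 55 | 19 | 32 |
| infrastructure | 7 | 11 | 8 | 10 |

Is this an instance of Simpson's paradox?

Applied research: the external panel 41/198 = 20.7%, Panel A 64/196 = 32.7% → Panel A
Basic research: the external panel 27/55 = 49.1%, Panel A 19/32 = 59.4% → Panel A
Infrastructure: the external panel 7/11 = 63.6%, Panel A 8/10 = 80.0% → Panel A
Overall: the external panel 75/264 = 28.4%, Panel A 91/238 = 38.2% → Panel A
Panel A wins overall and in every proposal group — no reversal.

No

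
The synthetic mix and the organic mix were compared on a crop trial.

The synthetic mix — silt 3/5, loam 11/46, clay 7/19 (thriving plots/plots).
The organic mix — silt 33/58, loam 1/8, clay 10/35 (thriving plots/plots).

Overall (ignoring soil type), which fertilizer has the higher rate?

the organic mix

Silt: the synthetic mix 3/5 = 60.0%, the organic mix 33/58 = 56.9% → the synthetic mix
Loam: the synthetic mix 11/46 = 23.9%, the organic mix 1/8 = 12.5% → the synthetic mix
Clay: the synthetic mix 7/19 = 36.8%, the organic mix 10/35 = 28.6% → the synthetic mix
Overall: the synthetic mix 21/70 = 30.0%, the organic mix 44/101 = 43.6% → the organic mix
(The synthetic mix wins every soil group but the organic mix wins overall — the synthetic mix's plots skew toward the low-rate loam group.)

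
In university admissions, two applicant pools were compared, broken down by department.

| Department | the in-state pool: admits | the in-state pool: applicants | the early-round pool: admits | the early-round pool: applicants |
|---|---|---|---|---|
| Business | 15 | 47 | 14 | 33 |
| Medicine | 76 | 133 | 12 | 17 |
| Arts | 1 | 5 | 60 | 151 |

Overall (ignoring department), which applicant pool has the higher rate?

Business: the in-state pool 15/47 = 31.9%, the early-round pool 14/33 = 42.4% → the early-round pool
Medicine: the in-state pool 76/133 = 57.1%, the early-round pool 12/17 = 70.6% → the early-round pool
Arts: the in-state pool 1/5 = 20.0%, the early-round pool 60/151 = 39.7% → the early-round pool
Overall: the in-state pool 92/185 = 49.7%, the early-round pool 86/201 = 42.8% → the in-state pool
(The early-round pool wins every department group but the in-state pool wins overall — the early-round pool's applicants skew toward the low-rate Arts group.)

the in-state pool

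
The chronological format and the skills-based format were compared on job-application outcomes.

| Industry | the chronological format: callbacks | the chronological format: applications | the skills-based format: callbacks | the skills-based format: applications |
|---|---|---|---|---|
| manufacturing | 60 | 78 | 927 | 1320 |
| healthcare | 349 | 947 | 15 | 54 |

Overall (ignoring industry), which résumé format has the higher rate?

the skills-based format

Manufacturing: the chronological format 60/78 = 76.9%, the skills-based format 927/1320 = 70.2% → the chronological format
Healthcare: the chronological format 349/947 = 36.9%, the skills-based format 15/54 = 27.8% → the chronological format
Overall: the chronological format 409/1025 = 39.9%, the skills-based format 942/1374 = 68.6% → the skills-based format
(The chronological format wins every industry group but the skills-based format wins overall — the chronological format's applications skew toward the low-rate healthcare group.)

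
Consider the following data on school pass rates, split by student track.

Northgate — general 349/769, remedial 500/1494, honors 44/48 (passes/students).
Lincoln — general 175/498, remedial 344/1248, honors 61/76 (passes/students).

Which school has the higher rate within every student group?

Northgate

General: Northgate 349/769 = 45.4%, Lincoln 175/498 = 35.1% → Northgate
Remedial: Northgate 500/1494 = 33.5%, Lincoln 344/1248 = 27.6% → Northgate
Honors: Northgate 44/48 = 91.7%, Lincoln 61/76 = 80.3% → Northgate
Northgate has the higher rate in all 3 groups.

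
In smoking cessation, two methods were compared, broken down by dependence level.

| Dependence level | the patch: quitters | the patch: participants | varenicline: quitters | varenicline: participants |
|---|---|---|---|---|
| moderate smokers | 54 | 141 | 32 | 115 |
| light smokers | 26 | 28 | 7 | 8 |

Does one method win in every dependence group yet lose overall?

No

Moderate smokers: the patch 54/141 = 38.3%, varenicline 32/115 = 27.8% → the patch
Light smokers: the patch 26/28 = 92.9%, varenicline 7/8 = 87.5% → the patch
Overall: the patch 80/169 = 47.3%, varenicline 39/123 = 31.7% → the patch
The patch wins overall and in every dependence group — no reversal.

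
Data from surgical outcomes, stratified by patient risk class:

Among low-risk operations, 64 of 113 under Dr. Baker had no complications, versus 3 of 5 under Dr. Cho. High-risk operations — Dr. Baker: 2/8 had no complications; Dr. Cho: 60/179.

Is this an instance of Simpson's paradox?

Yes

Low-risk: Dr. Baker 64/113 = 56.6%, Dr. Cho 3/5 = 60.0% → Dr. Cho
High-risk: Dr. Baker 2/8 = 25.0%, Dr. Cho 60/179 = 33.5% → Dr. Cho
Overall: Dr. Baker 66/121 = 54.5%, Dr. Cho 63/184 = 34.2% → Dr. Baker
Dr. Cho wins each patient risk group but Dr. Baker wins overall — the comparison reverses. Dr. Cho's operations skew toward high-risk, which has a lower base rate.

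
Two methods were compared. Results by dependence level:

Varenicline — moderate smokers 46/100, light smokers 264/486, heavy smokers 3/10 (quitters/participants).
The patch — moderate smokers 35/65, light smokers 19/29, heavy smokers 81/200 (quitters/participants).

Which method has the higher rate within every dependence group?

Moderate smokers: varenicline 46/100 = 46.0%, the patch 35/65 = 53.8% → the patch
Light smokers: varenicline 264/486 = 54.3%, the patch 19/29 = 65.5% → the patch
Heavy smokers: varenicline 3/10 = 30.0%, the patch 81/200 = 40.5% → the patch
The patch has the higher rate in all 3 groups.

the patch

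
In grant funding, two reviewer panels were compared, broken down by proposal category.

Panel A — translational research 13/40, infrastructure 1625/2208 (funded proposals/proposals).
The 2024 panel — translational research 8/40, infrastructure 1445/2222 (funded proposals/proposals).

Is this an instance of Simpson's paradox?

Translational research: Panel A 13/40 = 32.5%, the 2024 panel 8/40 = 20.0% → Panel A
Infrastructure: Panel A 1625/2208 = 73.6%, the 2024 panel 1445/2222 = 65.0% → Panel A
Overall: Panel A 1638/2248 = 72.9%, the 2024 panel 1453/2262 = 64.2% → Panel A
Panel A wins overall and in every proposal group — no reversal.

No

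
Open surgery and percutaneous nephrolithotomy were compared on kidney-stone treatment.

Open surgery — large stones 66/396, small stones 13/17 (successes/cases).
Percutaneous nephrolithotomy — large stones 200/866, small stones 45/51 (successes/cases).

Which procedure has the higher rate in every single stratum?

percutaneous nephrolithotomy

Large stones: open surgery 66/396 = 16.7%, percutaneous nephrolithotomy 200/866 = 23.1% → percutaneous nephrolithotomy
Small stones: open surgery 13/17 = 76.5%, percutaneous nephrolithotomy 45/51 = 88.2% → percutaneous nephrolithotomy
Percutaneous nephrolithotomy has the higher rate in both groups.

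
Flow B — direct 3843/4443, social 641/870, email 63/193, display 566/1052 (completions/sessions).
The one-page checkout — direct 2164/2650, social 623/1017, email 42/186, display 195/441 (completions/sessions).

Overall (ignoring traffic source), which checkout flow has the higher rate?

Direct: Flow B 3843/4443 = 86.5%, the one-page checkout 2164/2650 = 81.7% → Flow B
Social: Flow B 641/870 = 73.7%, the one-page checkout 623/1017 = 61.3% → Flow B
Email: Flow B 63/193 = 32.6%, the one-page checkout 42/186 = 22.6% → Flow B
Display: Flow B 566/1052 = 53.8%, the one-page checkout 195/441 = 44.2% → Flow B
Overall: Flow B 5113/6558 = 78.0%, the one-page checkout 3024/4294 = 70.4% → Flow B

Flow B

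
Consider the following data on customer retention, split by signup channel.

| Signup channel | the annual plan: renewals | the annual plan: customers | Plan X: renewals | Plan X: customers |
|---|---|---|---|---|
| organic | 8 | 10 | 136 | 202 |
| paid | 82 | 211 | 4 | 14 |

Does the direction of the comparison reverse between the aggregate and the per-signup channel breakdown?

Yes

Organic: the annual plan 8/10 = 80.0%, Plan X 136/202 = 67.3% → the annual plan
Paid: the annual plan 82/211 = 38.9%, Plan X 4/14 = 28.6% → the annual plan
Overall: the annual plan 90/221 = 40.7%, Plan X 140/216 = 64.8% → Plan X
The annual plan wins each signup group but Plan X wins overall — the comparison reverses. The annual plan's customers skew toward paid, which has a lower base rate.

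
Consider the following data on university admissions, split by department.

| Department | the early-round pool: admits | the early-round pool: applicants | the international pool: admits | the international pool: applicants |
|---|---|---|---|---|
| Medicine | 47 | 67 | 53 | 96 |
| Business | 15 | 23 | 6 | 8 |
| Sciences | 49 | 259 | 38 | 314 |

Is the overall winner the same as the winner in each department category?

No

Medicine: the early-round pool 47/67 = 70.1%, the international pool 53/96 = 55.2% → the early-round pool
Business: the early-round pool 15/23 = 65.2%, the international pool 6/8 = 75.0% → the international pool
Sciences: the early-round pool 49/259 = 18.9%, the international pool 38/314 = 12.1% → the early-round pool
Overall: the early-round pool 111/349 = 31.8%, the international pool 97/418 = 23.2% → the early-round pool
Neither sweeps: the early-round pool wins 2 of 3 groups, the international pool wins 1. The early-round pool wins overall but not every group — no Simpson reversal.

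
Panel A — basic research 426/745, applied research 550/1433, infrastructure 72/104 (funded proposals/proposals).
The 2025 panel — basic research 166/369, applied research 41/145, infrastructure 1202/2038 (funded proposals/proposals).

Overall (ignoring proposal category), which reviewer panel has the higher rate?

Basic research: Panel A 426/745 = 57.2%, the 2025 panel 166/369 = 45.0% → Panel A
Applied research: Panel A 550/1433 = 38.4%, the 2025 panel 41/145 = 28.3% → Panel A
Infrastructure: Panel A 72/104 = 69.2%, the 2025 panel 1202/2038 = 59.0% → Panel A
Overall: Panel A 1048/2282 = 45.9%, the 2025 panel 1409/2552 = 55.2% → the 2025 panel
(Panel A wins every proposal group but the 2025 panel wins overall — Panel A's proposals skew toward the low-rate applied research group.)

the 2025 panel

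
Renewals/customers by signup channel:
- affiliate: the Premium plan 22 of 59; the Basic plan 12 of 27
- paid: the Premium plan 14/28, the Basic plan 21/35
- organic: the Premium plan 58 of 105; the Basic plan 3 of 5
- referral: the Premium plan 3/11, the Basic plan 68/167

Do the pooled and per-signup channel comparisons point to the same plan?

No

Affiliate: the Premium plan 22/59 = 37.3%, the Basic plan 12/27 = 44.4% → the Basic plan
Paid: the Premium plan 14/28 = 50.0%, the Basic plan 21/35 = 60.0% → the Basic plan
Organic: the Premium plan 58/105 = 55.2%, the Basic plan 3/5 = 60.0% → the Basic plan
Referral: the Premium plan 3/11 = 27.3%, the Basic plan 68/167 = 40.7% → the Basic plan
Overall: the Premium plan 97/203 = 47.8%, the Basic plan 104/234 = 44.4% → the Premium plan
The Basic plan wins each signup group but the Premium plan wins overall — the comparison reverses. The Basic plan's customers skew toward referral, which has a lower base rate.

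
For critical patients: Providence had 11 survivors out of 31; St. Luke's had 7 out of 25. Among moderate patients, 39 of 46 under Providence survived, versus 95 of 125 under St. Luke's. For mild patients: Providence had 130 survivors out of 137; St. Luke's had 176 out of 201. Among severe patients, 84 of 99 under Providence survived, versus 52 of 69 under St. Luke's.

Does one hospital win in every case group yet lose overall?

No

Critical: Providence 11/31 = 35.5%, St. Luke's 7/25 = 28.0% → Providence
Moderate: Providence 39/46 = 84.8%, St. Luke's 95/125 = 76.0% → Providence
Mild: Providence 130/137 = 94.9%, St. Luke's 176/201 = 87.6% → Providence
Severe: Providence 84/99 = 84.8%, St. Luke's 52/69 = 75.4% → Providence
Overall: Providence 264/313 = 84.3%, St. Luke's 330/420 = 78.6% → Providence
Providence wins overall and in every case group — no reversal.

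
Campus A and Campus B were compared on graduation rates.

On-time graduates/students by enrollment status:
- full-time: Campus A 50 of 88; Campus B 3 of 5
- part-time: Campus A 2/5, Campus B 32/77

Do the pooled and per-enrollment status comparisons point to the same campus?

Full-time: Campus A 50/88 = 56.8%, Campus B 3/5 = 60.0% → Campus B
Part-time: Campus A 2/5 = 40.0%, Campus B 32/77 = 41.6% → Campus B
Overall: Campus A 52/93 = 55.9%, Campus B 35/82 = 42.7% → Campus A
Campus B wins each enrollment group but Campus A wins overall — the comparison reverses. Campus B's students skew toward part-time, which has a lower base rate.

No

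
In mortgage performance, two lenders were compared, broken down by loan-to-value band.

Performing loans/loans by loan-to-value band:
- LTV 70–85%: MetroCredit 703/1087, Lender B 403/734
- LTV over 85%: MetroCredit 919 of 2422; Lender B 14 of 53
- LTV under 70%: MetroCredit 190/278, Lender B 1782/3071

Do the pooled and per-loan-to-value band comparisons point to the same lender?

LTV 70–85%: MetroCredit 703/1087 = 64.7%, Lender B 403/734 = 54.9% → MetroCredit
LTV over 85%: MetroCredit 919/2422 = 37.9%, Lender B 14/53 = 26.4% → MetroCredit
LTV under 70%: MetroCredit 190/278 = 68.3%, Lender B 1782/3071 = 58.0% → MetroCredit
Overall: MetroCredit 1812/3787 = 47.8%, Lender B 2199/3858 = 57.0% → Lender B
MetroCredit wins each loan-to-value group but Lender B wins overall — the comparison reverses. MetroCredit's loans skew toward LTV over 85%, which has a lower base rate.

No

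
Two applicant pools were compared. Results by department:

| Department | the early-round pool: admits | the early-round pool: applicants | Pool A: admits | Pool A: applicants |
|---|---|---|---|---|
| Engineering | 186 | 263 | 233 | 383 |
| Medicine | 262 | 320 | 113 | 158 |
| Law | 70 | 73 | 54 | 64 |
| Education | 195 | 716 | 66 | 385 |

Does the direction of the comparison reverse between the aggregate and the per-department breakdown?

Engineering: the early-round pool 186/263 = 70.7%, Pool A 233/383 = 60.8% → the early-round pool
Medicine: the early-round pool 262/320 = 81.9%, Pool A 113/158 = 71.5% → the early-round pool
Law: the early-round pool 70/73 = 95.9%, Pool A 54/64 = 84.4% → the early-round pool
Education: the early-round pool 195/716 = 27.2%, Pool A 66/385 = 17.1% → the early-round pool
Overall: the early-round pool 713/1372 = 52.0%, Pool A 466/990 = 47.1% → the early-round pool
The early-round pool wins overall and in every department group — no reversal.

No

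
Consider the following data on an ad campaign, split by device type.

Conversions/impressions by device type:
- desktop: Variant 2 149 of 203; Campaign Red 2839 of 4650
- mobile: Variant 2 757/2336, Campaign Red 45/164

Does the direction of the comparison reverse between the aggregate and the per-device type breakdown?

Desktop: Variant 2 149/203 = 73.4%, Campaign Red 2839/4650 = 61.1% → Variant 2
Mobile: Variant 2 757/2336 = 32.4%, Campaign Red 45/164 = 27.4% → Variant 2
Overall: Variant 2 906/2539 = 35.7%, Campaign Red 2884/4814 = 59.9% → Campaign Red
Variant 2 wins each device group but Campaign Red wins overall — the comparison reverses. Variant 2's impressions skew toward mobile, which has a lower base rate.

Yes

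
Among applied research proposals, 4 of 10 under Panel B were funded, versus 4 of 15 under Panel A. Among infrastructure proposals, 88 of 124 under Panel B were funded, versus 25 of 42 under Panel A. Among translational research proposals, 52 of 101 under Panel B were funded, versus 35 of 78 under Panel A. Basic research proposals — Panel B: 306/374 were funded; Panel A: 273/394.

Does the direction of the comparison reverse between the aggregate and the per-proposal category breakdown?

No

Applied research: Panel B 4/10 = 40.0%, Panel A 4/15 = 26.7% → Panel B
Infrastructure: Panel B 88/124 = 71.0%, Panel A 25/42 = 59.5% → Panel B
Translational research: Panel B 52/101 = 51.5%, Panel A 35/78 = 44.9% → Panel B
Basic research: Panel B 306/374 = 81.8%, Panel A 273/394 = 69.3% → Panel B
Overall: Panel B 450/609 = 73.9%, Panel A 337/529 = 63.7% → Panel B
Panel B wins overall and in every proposal group — no reversal.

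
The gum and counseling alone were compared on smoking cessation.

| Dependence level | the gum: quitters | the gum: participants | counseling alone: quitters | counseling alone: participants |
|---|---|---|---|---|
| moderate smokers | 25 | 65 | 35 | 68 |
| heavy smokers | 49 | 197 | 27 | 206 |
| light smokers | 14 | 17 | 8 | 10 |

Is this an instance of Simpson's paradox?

Moderate smokers: the gum 25/65 = 38.5%, counseling alone 35/68 = 51.5% → counseling alone
Heavy smokers: the gum 49/197 = 24.9%, counseling alone 27/206 = 13.1% → the gum
Light smokers: the gum 14/17 = 82.4%, counseling alone 8/10 = 80.0% → the gum
Overall: the gum 88/279 = 31.5%, counseling alone 70/284 = 24.6% → the gum
Neither sweeps: the gum wins 2 of 3 groups, counseling alone wins 1. The gum wins overall but not every group — no Simpson reversal.

No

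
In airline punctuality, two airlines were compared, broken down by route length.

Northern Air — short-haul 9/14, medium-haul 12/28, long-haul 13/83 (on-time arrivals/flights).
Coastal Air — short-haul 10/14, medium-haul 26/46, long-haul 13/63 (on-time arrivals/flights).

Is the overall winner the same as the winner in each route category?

Short-haul: Northern Air 9/14 = 64.3%, Coastal Air 10/14 = 71.4% → Coastal Air
Medium-haul: Northern Air 12/28 = 42.9%, Coastal Air 26/46 = 56.5% → Coastal Air
Long-haul: Northern Air 13/83 = 15.7%, Coastal Air 13/63 = 20.6% → Coastal Air
Overall: Northern Air 34/125 = 27.2%, Coastal Air 49/123 = 39.8% → Coastal Air
Coastal Air wins overall and in every route group — no reversal.

Yes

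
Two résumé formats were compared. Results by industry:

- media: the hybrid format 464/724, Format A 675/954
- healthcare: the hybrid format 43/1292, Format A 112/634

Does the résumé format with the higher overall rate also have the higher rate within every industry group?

Media: the hybrid format 464/724 = 64.1%, Format A 675/954 = 70.8% → Format A
Healthcare: the hybrid format 43/1292 = 3.3%, Format A 112/634 = 17.7% → Format A
Overall: the hybrid format 507/2016 = 25.1%, Format A 787/1588 = 49.6% → Format A
Format A wins overall and in every industry group — no reversal.

Yes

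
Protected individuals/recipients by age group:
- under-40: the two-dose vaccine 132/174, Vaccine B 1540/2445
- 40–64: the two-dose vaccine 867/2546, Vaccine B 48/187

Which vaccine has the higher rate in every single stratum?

the two-dose vaccine

Under-40: the two-dose vaccine 132/174 = 75.9%, Vaccine B 1540/2445 = 63.0% → the two-dose vaccine
40–64: the two-dose vaccine 867/2546 = 34.1%, Vaccine B 48/187 = 25.7% → the two-dose vaccine
The two-dose vaccine has the higher rate in both groups.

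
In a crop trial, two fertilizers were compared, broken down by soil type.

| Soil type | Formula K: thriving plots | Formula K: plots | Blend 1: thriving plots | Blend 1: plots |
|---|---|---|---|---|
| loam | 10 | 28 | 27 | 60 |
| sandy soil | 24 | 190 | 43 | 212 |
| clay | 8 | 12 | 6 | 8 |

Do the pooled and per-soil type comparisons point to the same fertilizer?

Loam: Formula K 10/28 = 35.7%, Blend 1 27/60 = 45.0% → Blend 1
Sandy soil: Formula K 24/190 = 12.6%, Blend 1 43/212 = 20.3% → Blend 1
Clay: Formula K 8/12 = 66.7%, Blend 1 6/8 = 75.0% → Blend 1
Overall: Formula K 42/230 = 18.3%, Blend 1 76/280 = 27.1% → Blend 1
Blend 1 wins overall and in every soil group — no reversal.

Yes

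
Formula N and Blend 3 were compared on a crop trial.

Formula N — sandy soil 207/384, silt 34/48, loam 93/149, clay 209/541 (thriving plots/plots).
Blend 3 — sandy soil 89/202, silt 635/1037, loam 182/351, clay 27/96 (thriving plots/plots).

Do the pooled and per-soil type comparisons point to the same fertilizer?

Sandy soil: Formula N 207/384 = 53.9%, Blend 3 89/202 = 44.1% → Formula N
Silt: Formula N 34/48 = 70.8%, Blend 3 635/1037 = 61.2% → Formula N
Loam: Formula N 93/149 = 62.4%, Blend 3 182/351 = 51.9% → Formula N
Clay: Formula N 209/541 = 38.6%, Blend 3 27/96 = 28.1% → Formula N
Overall: Formula N 543/1122 = 48.4%, Blend 3 933/1686 = 55.3% → Blend 3
Formula N wins each soil group but Blend 3 wins overall — the comparison reverses. Formula N's plots skew toward clay, which has a lower base rate.

No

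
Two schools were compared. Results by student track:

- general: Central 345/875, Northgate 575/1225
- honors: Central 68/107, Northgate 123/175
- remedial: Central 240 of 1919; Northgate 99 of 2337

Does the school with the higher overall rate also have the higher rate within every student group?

General: Central 345/875 = 39.4%, Northgate 575/1225 = 46.9% → Northgate
Honors: Central 68/107 = 63.6%, Northgate 123/175 = 70.3% → Northgate
Remedial: Central 240/1919 = 12.5%, Northgate 99/2337 = 4.2% → Central
Overall: Central 653/2901 = 22.5%, Northgate 797/3737 = 21.3% → Central
Neither sweeps: Central wins 1 of 3 groups, Northgate wins 2. Central wins overall but not every group — no Simpson reversal.

No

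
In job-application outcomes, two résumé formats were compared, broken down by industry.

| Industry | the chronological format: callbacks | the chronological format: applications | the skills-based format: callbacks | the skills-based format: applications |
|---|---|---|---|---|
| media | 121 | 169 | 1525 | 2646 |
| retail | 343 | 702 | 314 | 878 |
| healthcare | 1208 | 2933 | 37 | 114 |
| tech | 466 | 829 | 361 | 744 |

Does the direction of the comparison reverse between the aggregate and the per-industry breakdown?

Media: the chronological format 121/169 = 71.6%, the skills-based format 1525/2646 = 57.6% → the chronological format
Retail: the chronological format 343/702 = 48.9%, the skills-based format 314/878 = 35.8% → the chronological format
Healthcare: the chronological format 1208/2933 = 41.2%, the skills-based format 37/114 = 32.5% → the chronological format
Tech: the chronological format 466/829 = 56.2%, the skills-based format 361/744 = 48.5% → the chronological format
Overall: the chronological format 2138/4633 = 46.1%, the skills-based format 2237/4382 = 51.0% → the skills-based format
The chronological format wins each industry group but the skills-based format wins overall — the comparison reverses. The chronological format's applications skew toward healthcare, which has a lower base rate.

Yes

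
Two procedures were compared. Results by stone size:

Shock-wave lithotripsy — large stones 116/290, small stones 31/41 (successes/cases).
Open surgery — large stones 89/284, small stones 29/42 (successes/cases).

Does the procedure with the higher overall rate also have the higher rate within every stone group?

Yes

Large stones: shock-wave lithotripsy 116/290 = 40.0%, open surgery 89/284 = 31.3% → shock-wave lithotripsy
Small stones: shock-wave lithotripsy 31/41 = 75.6%, open surgery 29/42 = 69.0% → shock-wave lithotripsy
Overall: shock-wave lithotripsy 147/331 = 44.4%, open surgery 118/326 = 36.2% → shock-wave lithotripsy
Shock-wave lithotripsy wins overall and in every stone group — no reversal.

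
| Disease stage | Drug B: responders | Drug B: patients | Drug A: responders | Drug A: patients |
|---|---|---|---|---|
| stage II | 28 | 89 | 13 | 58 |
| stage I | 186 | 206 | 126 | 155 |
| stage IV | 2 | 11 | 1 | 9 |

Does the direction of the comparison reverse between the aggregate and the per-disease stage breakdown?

Stage II: Drug B 28/89 = 31.5%, Drug A 13/58 = 22.4% → Drug B
Stage I: Drug B 186/206 = 90.3%, Drug A 126/155 = 81.3% → Drug B
Stage IV: Drug B 2/11 = 18.2%, Drug A 1/9 = 11.1% → Drug B
Overall: Drug B 216/306 = 70.6%, Drug A 140/222 = 63.1% → Drug B
Drug B wins overall and in every disease group — no reversal.

No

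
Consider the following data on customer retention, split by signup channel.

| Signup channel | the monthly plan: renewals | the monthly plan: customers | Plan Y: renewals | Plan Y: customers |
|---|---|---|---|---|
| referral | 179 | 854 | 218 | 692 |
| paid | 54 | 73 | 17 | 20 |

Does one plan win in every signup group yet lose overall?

Referral: the monthly plan 179/854 = 21.0%, Plan Y 218/692 = 31.5% → Plan Y
Paid: the monthly plan 54/73 = 74.0%, Plan Y 17/20 = 85.0% → Plan Y
Overall: the monthly plan 233/927 = 25.1%, Plan Y 235/712 = 33.0% → Plan Y
Plan Y wins overall and in every signup group — no reversal.

No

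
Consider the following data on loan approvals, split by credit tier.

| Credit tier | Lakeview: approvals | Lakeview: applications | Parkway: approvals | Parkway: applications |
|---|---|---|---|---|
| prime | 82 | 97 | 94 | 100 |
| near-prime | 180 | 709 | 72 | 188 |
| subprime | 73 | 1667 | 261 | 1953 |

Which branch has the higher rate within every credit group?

Parkway

Prime: Lakeview 82/97 = 84.5%, Parkway 94/100 = 94.0% → Parkway
Near-prime: Lakeview 180/709 = 25.4%, Parkway 72/188 = 38.3% → Parkway
Subprime: Lakeview 73/1667 = 4.4%, Parkway 261/1953 = 13.4% → Parkway
Parkway has the higher rate in all 3 groups.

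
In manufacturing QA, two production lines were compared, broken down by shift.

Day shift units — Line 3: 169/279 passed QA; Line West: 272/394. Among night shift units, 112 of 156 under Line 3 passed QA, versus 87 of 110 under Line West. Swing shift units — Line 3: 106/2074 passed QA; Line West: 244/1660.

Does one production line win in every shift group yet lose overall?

No

Day shift: Line 3 169/279 = 60.6%, Line West 272/394 = 69.0% → Line West
Night shift: Line 3 112/156 = 71.8%, Line West 87/110 = 79.1% → Line West
Swing shift: Line 3 106/2074 = 5.1%, Line West 244/1660 = 14.7% → Line West
Overall: Line 3 387/2509 = 15.4%, Line West 603/2164 = 27.9% → Line West
Line West wins overall and in every shift group — no reversal.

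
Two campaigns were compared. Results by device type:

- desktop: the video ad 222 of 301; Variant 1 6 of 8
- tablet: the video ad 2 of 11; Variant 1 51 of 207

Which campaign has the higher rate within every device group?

Variant 1

Desktop: the video ad 222/301 = 73.8%, Variant 1 6/8 = 75.0% → Variant 1
Tablet: the video ad 2/11 = 18.2%, Variant 1 51/207 = 24.6% → Variant 1
Variant 1 has the higher rate in both groups.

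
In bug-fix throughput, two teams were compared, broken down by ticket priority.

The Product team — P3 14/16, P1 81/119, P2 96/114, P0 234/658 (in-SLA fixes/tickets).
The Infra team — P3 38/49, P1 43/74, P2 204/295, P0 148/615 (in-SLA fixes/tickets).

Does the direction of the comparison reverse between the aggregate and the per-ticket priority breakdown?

P3: the Product team 14/16 = 87.5%, the Infra team 38/49 = 77.6% → the Product team
P1: the Product team 81/119 = 68.1%, the Infra team 43/74 = 58.1% → the Product team
P2: the Product team 96/114 = 84.2%, the Infra team 204/295 = 69.2% → the Product team
P0: the Product team 234/658 = 35.6%, the Infra team 148/615 = 24.1% → the Product team
Overall: the Product team 425/907 = 46.9%, the Infra team 433/1033 = 41.9% → the Product team
The Product team wins overall and in every ticket group — no reversal.

No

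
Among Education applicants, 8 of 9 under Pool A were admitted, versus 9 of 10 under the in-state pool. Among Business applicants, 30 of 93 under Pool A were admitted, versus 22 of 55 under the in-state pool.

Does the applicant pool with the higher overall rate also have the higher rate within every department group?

Yes

Education: Pool A 8/9 = 88.9%, the in-state pool 9/10 = 90.0% → the in-state pool
Business: Pool A 30/93 = 32.3%, the in-state pool 22/55 = 40.0% → the in-state pool
Overall: Pool A 38/102 = 37.3%, the in-state pool 31/65 = 47.7% → the in-state pool
The in-state pool wins overall and in every department group — no reversal.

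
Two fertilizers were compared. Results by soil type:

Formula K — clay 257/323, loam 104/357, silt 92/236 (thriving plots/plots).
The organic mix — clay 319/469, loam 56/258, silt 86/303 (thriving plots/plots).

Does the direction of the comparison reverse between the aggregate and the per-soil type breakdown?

Clay: Formula K 257/323 = 79.6%, the organic mix 319/469 = 68.0% → Formula K
Loam: Formula K 104/357 = 29.1%, the organic mix 56/258 = 21.7% → Formula K
Silt: Formula K 92/236 = 39.0%, the organic mix 86/303 = 28.4% → Formula K
Overall: Formula K 453/916 = 49.5%, the organic mix 461/1030 = 44.8% → Formula K
Formula K wins overall and in every soil group — no reversal.

No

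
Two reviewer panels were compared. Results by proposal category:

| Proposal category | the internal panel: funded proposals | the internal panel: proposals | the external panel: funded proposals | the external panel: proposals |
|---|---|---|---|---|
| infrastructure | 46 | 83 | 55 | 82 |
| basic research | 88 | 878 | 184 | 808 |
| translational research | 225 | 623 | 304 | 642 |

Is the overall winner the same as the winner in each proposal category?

Infrastructure: the internal panel 46/83 = 55.4%, the external panel 55/82 = 67.1% → the external panel
Basic research: the internal panel 88/878 = 10.0%, the external panel 184/808 = 22.8% → the external panel
Translational research: the internal panel 225/623 = 36.1%, the external panel 304/642 = 47.4% → the external panel
Overall: the internal panel 359/1584 = 22.7%, the external panel 543/1532 = 35.4% → the external panel
The external panel wins overall and in every proposal group — no reversal.

Yes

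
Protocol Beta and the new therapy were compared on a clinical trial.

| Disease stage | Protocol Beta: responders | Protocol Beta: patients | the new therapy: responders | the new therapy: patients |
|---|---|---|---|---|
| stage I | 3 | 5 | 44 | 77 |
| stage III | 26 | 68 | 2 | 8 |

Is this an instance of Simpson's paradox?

Stage I: Protocol Beta 3/5 = 60.0%, the new therapy 44/77 = 57.1% → Protocol Beta
Stage III: Protocol Beta 26/68 = 38.2%, the new therapy 2/8 = 25.0% → Protocol Beta
Overall: Protocol Beta 29/73 = 39.7%, the new therapy 46/85 = 54.1% → the new therapy
Protocol Beta wins each disease group but the new therapy wins overall — the comparison reverses. Protocol Beta's patients skew toward stage III, which has a lower base rate.

Yes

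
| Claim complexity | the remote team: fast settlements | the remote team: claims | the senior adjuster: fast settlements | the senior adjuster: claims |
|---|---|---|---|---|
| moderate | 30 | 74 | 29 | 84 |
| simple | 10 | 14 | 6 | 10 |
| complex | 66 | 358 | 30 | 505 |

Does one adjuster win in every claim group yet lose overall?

No

Moderate: the remote team 30/74 = 40.5%, the senior adjuster 29/84 = 34.5% → the remote team
Simple: the remote team 10/14 = 71.4%, the senior adjuster 6/10 = 60.0% → the remote team
Complex: the remote team 66/358 = 18.4%, the senior adjuster 30/505 = 5.9% → the remote team
Overall: the remote team 106/446 = 23.8%, the senior adjuster 65/599 = 10.9% → the remote team
The remote team wins overall and in every claim group — no reversal.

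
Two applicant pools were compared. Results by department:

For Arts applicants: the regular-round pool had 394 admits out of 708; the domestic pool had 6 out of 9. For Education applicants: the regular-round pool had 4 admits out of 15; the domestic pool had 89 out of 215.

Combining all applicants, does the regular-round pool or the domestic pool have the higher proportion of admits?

the regular-round pool

Arts: the regular-round pool 394/708 = 55.6%, the domestic pool 6/9 = 66.7% → the domestic pool
Education: the regular-round pool 4/15 = 26.7%, the domestic pool 89/215 = 41.4% → the domestic pool
Overall: the regular-round pool 398/723 = 55.0%, the domestic pool 95/224 = 42.4% → the regular-round pool
(The domestic pool wins every department group but the regular-round pool wins overall — the domestic pool's applicants skew toward the low-rate Education group.)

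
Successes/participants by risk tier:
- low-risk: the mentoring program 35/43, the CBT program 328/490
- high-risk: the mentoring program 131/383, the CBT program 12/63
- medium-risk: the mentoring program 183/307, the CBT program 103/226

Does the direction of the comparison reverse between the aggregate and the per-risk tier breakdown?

Yes

Low-risk: the mentoring program 35/43 = 81.4%, the CBT program 328/490 = 66.9% → the mentoring program
High-risk: the mentoring program 131/383 = 34.2%, the CBT program 12/63 = 19.0% → the mentoring program
Medium-risk: the mentoring program 183/307 = 59.6%, the CBT program 103/226 = 45.6% → the mentoring program
Overall: the mentoring program 349/733 = 47.6%, the CBT program 443/779 = 56.9% → the CBT program
The mentoring program wins each risk group but the CBT program wins overall — the comparison reverses. The mentoring program's participants skew toward high-risk, which has a lower base rate.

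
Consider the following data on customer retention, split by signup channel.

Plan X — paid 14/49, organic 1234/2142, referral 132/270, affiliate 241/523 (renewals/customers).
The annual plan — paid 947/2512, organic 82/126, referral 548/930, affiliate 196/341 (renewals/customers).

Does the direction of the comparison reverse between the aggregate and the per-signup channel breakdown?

Yes

Paid: Plan X 14/49 = 28.6%, the annual plan 947/2512 = 37.7% → the annual plan
Organic: Plan X 1234/2142 = 57.6%, the annual plan 82/126 = 65.1% → the annual plan
Referral: Plan X 132/270 = 48.9%, the annual plan 548/930 = 58.9% → the annual plan
Affiliate: Plan X 241/523 = 46.1%, the annual plan 196/341 = 57.5% → the annual plan
Overall: Plan X 1621/2984 = 54.3%, the annual plan 1773/3909 = 45.4% → Plan X
The annual plan wins each signup group but Plan X wins overall — the comparison reverses. The annual plan's customers skew toward paid, which has a lower base rate.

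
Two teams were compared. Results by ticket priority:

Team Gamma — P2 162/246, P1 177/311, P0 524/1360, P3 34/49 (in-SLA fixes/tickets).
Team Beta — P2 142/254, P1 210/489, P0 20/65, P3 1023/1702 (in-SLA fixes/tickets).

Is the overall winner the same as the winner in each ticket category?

P2: Team Gamma 162/246 = 65.9%, Team Beta 142/254 = 55.9% → Team Gamma
P1: Team Gamma 177/311 = 56.9%, Team Beta 210/489 = 42.9% → Team Gamma
P0: Team Gamma 524/1360 = 38.5%, Team Beta 20/65 = 30.8% → Team Gamma
P3: Team Gamma 34/49 = 69.4%, Team Beta 1023/1702 = 60.1% → Team Gamma
Overall: Team Gamma 897/1966 = 45.6%, Team Beta 1395/2510 = 55.6% → Team Beta
Team Gamma wins each ticket group but Team Beta wins overall — the comparison reverses. Team Gamma's tickets skew toward P0, which has a lower base rate.

No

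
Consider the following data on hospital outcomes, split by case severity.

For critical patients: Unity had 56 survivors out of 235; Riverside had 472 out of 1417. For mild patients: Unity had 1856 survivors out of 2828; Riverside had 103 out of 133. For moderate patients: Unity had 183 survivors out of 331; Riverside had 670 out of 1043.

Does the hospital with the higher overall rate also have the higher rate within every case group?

No

Critical: Unity 56/235 = 23.8%, Riverside 472/1417 = 33.3% → Riverside
Mild: Unity 1856/2828 = 65.6%, Riverside 103/133 = 77.4% → Riverside
Moderate: Unity 183/331 = 55.3%, Riverside 670/1043 = 64.2% → Riverside
Overall: Unity 2095/3394 = 61.7%, Riverside 1245/2593 = 48.0% → Unity
Riverside wins each case group but Unity wins overall — the comparison reverses. Riverside's patients skew toward critical, which has a lower base rate.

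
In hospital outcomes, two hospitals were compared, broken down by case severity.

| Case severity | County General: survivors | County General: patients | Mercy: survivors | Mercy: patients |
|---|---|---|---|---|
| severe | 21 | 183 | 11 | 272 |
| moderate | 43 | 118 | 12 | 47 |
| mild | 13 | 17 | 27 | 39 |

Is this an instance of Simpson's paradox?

No

Severe: County General 21/183 = 11.5%, Mercy 11/272 = 4.0% → County General
Moderate: County General 43/118 = 36.4%, Mercy 12/47 = 25.5% → County General
Mild: County General 13/17 = 76.5%, Mercy 27/39 = 69.2% → County General
Overall: County General 77/318 = 24.2%, Mercy 50/358 = 14.0% → County General
County General wins overall and in every case group — no reversal.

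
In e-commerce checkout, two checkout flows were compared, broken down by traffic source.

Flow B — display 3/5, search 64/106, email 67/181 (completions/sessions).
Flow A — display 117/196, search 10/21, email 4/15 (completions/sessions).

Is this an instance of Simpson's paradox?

Display: Flow B 3/5 = 60.0%, Flow A 117/196 = 59.7% → Flow B
Search: Flow B 64/106 = 60.4%, Flow A 10/21 = 47.6% → Flow B
Email: Flow B 67/181 = 37.0%, Flow A 4/15 = 26.7% → Flow B
Overall: Flow B 134/292 = 45.9%, Flow A 131/232 = 56.5% → Flow A
Flow B wins each traffic group but Flow A wins overall — the comparison reverses. Flow B's sessions skew toward email, which has a lower base rate.

Yes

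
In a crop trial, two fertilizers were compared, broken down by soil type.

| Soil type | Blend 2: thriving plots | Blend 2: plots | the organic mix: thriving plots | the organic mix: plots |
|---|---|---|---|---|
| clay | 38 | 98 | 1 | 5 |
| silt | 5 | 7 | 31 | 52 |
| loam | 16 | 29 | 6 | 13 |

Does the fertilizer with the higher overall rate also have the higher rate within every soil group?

No

Clay: Blend 2 38/98 = 38.8%, the organic mix 1/5 = 20.0% → Blend 2
Silt: Blend 2 5/7 = 71.4%, the organic mix 31/52 = 59.6% → Blend 2
Loam: Blend 2 16/29 = 55.2%, the organic mix 6/13 = 46.2% → Blend 2
Overall: Blend 2 59/134 = 44.0%, the organic mix 38/70 = 54.3% → the organic mix
Blend 2 wins each soil group but the organic mix wins overall — the comparison reverses. Blend 2's plots skew toward clay, which has a lower base rate.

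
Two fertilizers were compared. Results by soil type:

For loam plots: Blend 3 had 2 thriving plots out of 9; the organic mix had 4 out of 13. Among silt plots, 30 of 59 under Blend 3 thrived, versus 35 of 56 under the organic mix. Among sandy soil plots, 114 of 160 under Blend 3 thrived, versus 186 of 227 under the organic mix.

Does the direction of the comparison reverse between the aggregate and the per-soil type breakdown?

Loam: Blend 3 2/9 = 22.2%, the organic mix 4/13 = 30.8% → the organic mix
Silt: Blend 3 30/59 = 50.8%, the organic mix 35/56 = 62.5% → the organic mix
Sandy soil: Blend 3 114/160 = 71.2%, the organic mix 186/227 = 81.9% → the organic mix
Overall: Blend 3 146/228 = 64.0%, the organic mix 225/296 = 76.0% → the organic mix
The organic mix wins overall and in every soil group — no reversal.

No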